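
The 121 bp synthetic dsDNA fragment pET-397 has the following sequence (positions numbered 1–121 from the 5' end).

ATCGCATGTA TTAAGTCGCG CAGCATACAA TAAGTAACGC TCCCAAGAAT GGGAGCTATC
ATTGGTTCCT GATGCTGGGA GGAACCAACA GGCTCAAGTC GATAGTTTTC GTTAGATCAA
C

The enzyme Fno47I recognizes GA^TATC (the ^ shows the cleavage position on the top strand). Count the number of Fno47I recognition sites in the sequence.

0

No occurrence of GATATC is present in the sequence.
Fno47I does not cut: 0 sites.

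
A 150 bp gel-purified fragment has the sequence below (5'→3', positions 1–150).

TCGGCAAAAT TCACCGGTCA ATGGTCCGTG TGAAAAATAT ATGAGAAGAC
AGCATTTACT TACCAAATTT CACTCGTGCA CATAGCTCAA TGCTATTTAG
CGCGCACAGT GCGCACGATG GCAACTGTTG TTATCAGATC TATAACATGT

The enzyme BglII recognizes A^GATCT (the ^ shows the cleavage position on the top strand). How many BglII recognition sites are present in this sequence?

AGATCT occurs starting at position 136.
BglII cuts at 1 site.

1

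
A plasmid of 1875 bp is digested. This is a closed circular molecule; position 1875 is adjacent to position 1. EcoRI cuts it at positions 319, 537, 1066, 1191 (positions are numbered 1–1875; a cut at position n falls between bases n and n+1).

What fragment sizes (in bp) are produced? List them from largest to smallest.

1003, 529, 218, 125 bp

Circular molecule, 4 cuts → 4 fragments:
  537 − 319 = 218 bp
  1066 − 537 = 529 bp
  1191 − 1066 = 125 bp
  wrap: 1875 − 1191 + 319 = 1003 bp
Sorted largest to smallest: 1003, 529, 218, 125 bp.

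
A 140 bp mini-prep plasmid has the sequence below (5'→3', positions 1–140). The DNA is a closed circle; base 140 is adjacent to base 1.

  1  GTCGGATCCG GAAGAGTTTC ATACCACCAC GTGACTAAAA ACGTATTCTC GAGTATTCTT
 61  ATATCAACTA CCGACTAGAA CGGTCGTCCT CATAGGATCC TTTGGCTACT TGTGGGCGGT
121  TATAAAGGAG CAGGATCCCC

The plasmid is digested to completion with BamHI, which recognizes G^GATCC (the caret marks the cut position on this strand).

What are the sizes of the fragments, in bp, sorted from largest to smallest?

BamHI sites (GGATCC) start at positions 4, 95, 133.
BamHI cuts after the first base of each site, so after positions 4, 95, 133.
Circular molecule, 3 cuts → 3 fragments:
  5–95 → 91 bp
  96–133 → 38 bp
  134–140 then 1–4 → 7 + 4 = 11 bp
Sorted largest to smallest: 91, 38, 11 bp.

91, 38, 11 bp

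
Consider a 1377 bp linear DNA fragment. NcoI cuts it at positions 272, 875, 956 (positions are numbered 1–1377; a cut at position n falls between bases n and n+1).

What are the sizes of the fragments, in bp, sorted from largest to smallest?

603, 421, 272, 81 bp

Linear molecule, 3 cuts → 4 fragments:
  272 − 0 = 272 bp
  875 − 272 = 603 bp
  956 − 875 = 81 bp
  1377 − 956 = 421 bp
Sorted largest to smallest: 603, 421, 272, 81 bp.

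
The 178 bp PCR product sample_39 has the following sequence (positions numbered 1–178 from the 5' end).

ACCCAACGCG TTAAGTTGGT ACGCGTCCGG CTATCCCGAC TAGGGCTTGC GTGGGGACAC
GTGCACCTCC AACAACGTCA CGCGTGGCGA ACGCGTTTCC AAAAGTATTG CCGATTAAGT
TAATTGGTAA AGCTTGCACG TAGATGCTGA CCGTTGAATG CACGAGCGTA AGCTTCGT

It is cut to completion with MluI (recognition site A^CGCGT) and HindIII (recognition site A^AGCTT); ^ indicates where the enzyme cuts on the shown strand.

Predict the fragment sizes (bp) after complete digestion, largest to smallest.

MluI sites (ACGCGT) start at positions 6, 21, 80, 91.
MluI cuts after the first base of each site, so after positions 6, 21, 80, 91.
HindIII sites (AAGCTT) start at positions 130, 170.
HindIII cuts after the first base of each site, so after positions 130, 170.
Combined cut positions: 6, 21, 80, 91, 130, 170.
Linear molecule, 6 cuts → 7 fragments:
  1–6 → 6 bp
  7–21 → 15 bp
  22–80 → 59 bp
  81–91 → 11 bp
  92–130 → 39 bp
  131–170 → 40 bp
  171–178 → 8 bp
Sorted largest to smallest: 59, 40, 39, 15, 11, 8, 6 bp.

59, 40, 39, 15, 11, 8, 6 bp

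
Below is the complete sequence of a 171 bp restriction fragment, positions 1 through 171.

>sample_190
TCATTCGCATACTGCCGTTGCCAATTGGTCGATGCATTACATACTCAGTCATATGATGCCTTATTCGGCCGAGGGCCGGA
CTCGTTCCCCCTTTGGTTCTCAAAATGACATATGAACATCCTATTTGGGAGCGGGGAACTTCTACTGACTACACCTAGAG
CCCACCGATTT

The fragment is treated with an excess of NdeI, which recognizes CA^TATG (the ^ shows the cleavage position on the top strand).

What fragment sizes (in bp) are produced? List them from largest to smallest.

NdeI sites (CATATG) start at positions 50, 109.
NdeI cuts after base 2 of each site, so after positions 51, 110.
Linear molecule, 2 cuts → 3 fragments:
  1–51 → 51 bp
  52–110 → 59 bp
  111–171 → 61 bp
Sorted largest to smallest: 61, 59, 51 bp.

61, 59, 51 bp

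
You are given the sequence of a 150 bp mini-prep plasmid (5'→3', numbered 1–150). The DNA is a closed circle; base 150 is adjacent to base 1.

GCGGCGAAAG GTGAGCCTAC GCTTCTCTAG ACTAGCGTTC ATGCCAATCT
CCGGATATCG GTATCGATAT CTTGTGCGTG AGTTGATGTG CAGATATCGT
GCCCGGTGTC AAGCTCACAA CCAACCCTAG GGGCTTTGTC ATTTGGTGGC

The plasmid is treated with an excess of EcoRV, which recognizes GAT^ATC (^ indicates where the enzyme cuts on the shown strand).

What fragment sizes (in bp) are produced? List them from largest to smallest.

EcoRV sites (GATATC) start at positions 54, 66, 93.
EcoRV cuts after base 3 of each site, so after positions 56, 68, 95.
Circular molecule, 3 cuts → 3 fragments:
  57–68 → 12 bp
  69–95 → 27 bp
  96–150 then 1–56 → 55 + 56 = 111 bp
Sorted largest to smallest: 111, 27, 12 bp.

111, 27, 12 bp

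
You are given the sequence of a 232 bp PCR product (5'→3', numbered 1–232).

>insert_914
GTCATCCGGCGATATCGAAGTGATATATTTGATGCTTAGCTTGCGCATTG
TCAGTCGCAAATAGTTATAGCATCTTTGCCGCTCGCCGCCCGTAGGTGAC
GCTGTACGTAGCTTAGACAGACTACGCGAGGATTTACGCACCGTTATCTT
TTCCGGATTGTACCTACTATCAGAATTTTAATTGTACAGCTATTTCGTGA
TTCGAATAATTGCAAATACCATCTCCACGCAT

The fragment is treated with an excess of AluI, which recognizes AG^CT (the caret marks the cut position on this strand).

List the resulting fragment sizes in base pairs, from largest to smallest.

AluI sites (AGCT) start at positions 38, 110, 188.
AluI cuts after base 2 of each site, so after positions 39, 111, 189.
Linear molecule, 3 cuts → 4 fragments:
  1–39 → 39 bp
  40–111 → 72 bp
  112–189 → 78 bp
  190–232 → 43 bp
Sorted largest to smallest: 78, 72, 43, 39 bp.

78, 72, 43, 39 bp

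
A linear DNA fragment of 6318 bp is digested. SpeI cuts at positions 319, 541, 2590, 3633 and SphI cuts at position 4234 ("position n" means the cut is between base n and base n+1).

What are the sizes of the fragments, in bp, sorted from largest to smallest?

Combined cut positions (sorted): 319, 541, 2590, 3633, 4234.
Linear molecule, 5 cuts → 6 fragments:
  319 − 0 = 319 bp
  541 − 319 = 222 bp
  2590 − 541 = 2049 bp
  3633 − 2590 = 1043 bp
  4234 − 3633 = 601 bp
  6318 − 4234 = 2084 bp
Sorted largest to smallest: 2084, 2049, 1043, 601, 319, 222 bp.

2084, 2049, 1043, 601, 319, 222 bp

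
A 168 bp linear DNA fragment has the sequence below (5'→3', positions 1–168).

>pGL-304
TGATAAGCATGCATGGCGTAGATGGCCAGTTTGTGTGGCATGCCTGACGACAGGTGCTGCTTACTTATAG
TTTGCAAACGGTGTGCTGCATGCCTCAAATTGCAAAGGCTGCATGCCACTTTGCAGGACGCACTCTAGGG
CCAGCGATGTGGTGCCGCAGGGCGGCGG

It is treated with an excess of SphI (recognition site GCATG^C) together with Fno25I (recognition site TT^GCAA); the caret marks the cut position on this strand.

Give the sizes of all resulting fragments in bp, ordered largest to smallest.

53, 31, 31, 19, 14, 11, 9 bp

SphI sites (GCATGC) start at positions 7, 38, 88, 111.
SphI cuts after base 5 of each site (before the last base), so after positions 11, 42, 92, 115.
Fno25I sites (TTGCAA) start at positions 72, 100.
Fno25I cuts after base 2 of each site, so after positions 73, 101.
Combined cut positions: 11, 42, 73, 92, 101, 115.
Linear molecule, 6 cuts → 7 fragments:
  1–11 → 11 bp
  12–42 → 31 bp
  43–73 → 31 bp
  74–92 → 19 bp
  93–101 → 9 bp
  102–115 → 14 bp
  116–168 → 53 bp
Sorted largest to smallest: 53, 31, 31, 19, 14, 11, 9 bp.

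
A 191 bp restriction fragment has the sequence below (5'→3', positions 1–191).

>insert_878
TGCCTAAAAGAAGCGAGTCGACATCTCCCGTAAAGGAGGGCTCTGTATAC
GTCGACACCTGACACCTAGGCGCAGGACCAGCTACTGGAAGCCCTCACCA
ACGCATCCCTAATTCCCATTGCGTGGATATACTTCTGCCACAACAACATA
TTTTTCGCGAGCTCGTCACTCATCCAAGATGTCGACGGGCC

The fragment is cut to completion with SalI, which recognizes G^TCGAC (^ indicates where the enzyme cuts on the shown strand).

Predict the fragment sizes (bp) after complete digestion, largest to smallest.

130, 34, 17, 10 bp

SalI sites (GTCGAC) start at positions 17, 51, 181.
SalI cuts after the first base of each site, so after positions 17, 51, 181.
Linear molecule, 3 cuts → 4 fragments:
  1–17 → 17 bp
  18–51 → 34 bp
  52–181 → 130 bp
  182–191 → 10 bp
Sorted largest to smallest: 130, 34, 17, 10 bp.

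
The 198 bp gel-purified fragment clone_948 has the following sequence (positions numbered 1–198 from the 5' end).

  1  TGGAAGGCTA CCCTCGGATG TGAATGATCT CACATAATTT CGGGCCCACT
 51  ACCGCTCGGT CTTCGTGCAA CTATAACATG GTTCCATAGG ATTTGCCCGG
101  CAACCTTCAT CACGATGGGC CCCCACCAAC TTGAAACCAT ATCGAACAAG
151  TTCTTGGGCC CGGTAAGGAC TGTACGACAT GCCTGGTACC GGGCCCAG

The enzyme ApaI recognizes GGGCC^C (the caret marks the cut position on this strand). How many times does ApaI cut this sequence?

4

GGGCCC occurs starting at positions 42, 117, 156, 191.
ApaI cuts at 4 sites.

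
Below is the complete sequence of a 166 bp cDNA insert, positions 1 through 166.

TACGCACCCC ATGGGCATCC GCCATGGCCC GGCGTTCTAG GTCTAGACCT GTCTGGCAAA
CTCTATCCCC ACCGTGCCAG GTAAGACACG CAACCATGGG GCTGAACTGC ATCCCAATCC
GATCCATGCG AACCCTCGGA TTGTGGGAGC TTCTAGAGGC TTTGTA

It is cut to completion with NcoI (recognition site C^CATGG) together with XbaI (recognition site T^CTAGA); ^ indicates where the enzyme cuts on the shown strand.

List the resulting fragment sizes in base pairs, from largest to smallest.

NcoI sites (CCATGG) start at positions 9, 22, 94.
NcoI cuts after the first base of each site, so after positions 9, 22, 94.
XbaI sites (TCTAGA) start at positions 42, 152.
XbaI cuts after the first base of each site, so after positions 42, 152.
Combined cut positions: 9, 22, 42, 94, 152.
Linear molecule, 5 cuts → 6 fragments:
  1–9 → 9 bp
  10–22 → 13 bp
  23–42 → 20 bp
  43–94 → 52 bp
  95–152 → 58 bp
  153–166 → 14 bp
Sorted largest to smallest: 58, 52, 20, 14, 13, 9 bp.

58, 52, 20, 14, 13, 9 bp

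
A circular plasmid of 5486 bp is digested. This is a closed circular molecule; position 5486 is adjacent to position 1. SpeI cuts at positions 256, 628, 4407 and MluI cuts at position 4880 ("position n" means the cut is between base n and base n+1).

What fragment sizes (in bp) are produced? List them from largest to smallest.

Combined cut positions (sorted): 256, 628, 4407, 4880.
Circular molecule, 4 cuts → 4 fragments:
  628 − 256 = 372 bp
  4407 − 628 = 3779 bp
  4880 − 4407 = 473 bp
  wrap: 5486 − 4880 + 256 = 862 bp
Sorted largest to smallest: 3779, 862, 473, 372 bp.

3779, 862, 473, 372 bp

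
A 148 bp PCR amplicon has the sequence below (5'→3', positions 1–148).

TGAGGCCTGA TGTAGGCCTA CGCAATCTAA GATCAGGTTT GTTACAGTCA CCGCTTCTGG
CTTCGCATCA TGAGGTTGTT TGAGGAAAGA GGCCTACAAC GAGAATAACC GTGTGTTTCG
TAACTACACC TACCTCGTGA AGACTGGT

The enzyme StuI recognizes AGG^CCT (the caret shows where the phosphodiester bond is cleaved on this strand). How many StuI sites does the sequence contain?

3

AGGCCT occurs starting at positions 3, 14, 90.
StuI cuts at 3 sites.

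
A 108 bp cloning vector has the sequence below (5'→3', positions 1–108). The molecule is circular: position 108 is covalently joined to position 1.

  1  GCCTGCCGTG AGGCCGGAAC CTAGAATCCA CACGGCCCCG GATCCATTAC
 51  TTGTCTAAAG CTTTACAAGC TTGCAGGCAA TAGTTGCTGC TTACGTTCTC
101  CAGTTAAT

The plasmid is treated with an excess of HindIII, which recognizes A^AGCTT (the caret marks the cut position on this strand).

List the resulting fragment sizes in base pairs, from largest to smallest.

99, 9 bp

HindIII sites (AAGCTT) start at positions 58, 67.
HindIII cuts after the first base of each site, so after positions 58, 67.
Circular molecule, 2 cuts → 2 fragments:
  59–67 → 9 bp
  68–108 then 1–58 → 41 + 58 = 99 bp
Sorted largest to smallest: 99, 9 bp.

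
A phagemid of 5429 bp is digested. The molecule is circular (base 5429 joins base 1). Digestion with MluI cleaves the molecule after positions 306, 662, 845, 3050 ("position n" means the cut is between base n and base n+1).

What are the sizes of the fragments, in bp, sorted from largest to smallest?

Circular molecule, 4 cuts → 4 fragments:
  662 − 306 = 356 bp
  845 − 662 = 183 bp
  3050 − 845 = 2205 bp
  wrap: 5429 − 3050 + 306 = 2685 bp
Sorted largest to smallest: 2685, 2205, 356, 183 bp.

2685, 2205, 356, 183 bp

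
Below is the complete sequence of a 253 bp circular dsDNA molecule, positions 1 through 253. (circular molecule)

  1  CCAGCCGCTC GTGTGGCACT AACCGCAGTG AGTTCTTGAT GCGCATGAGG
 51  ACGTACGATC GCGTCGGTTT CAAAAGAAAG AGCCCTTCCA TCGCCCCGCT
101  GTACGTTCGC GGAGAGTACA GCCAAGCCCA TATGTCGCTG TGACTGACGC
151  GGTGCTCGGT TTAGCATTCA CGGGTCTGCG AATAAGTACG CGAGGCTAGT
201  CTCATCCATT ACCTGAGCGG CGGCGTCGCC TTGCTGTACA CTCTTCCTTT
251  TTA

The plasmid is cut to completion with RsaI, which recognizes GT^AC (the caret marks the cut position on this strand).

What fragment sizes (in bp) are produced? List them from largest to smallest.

70, 70, 50, 48, 15 bp

RsaI sites (GTAC) start at positions 53, 101, 116, 186, 236.
RsaI cuts after base 2 of each site, so after positions 54, 102, 117, 187, 237.
Circular molecule, 5 cuts → 5 fragments:
  55–102 → 48 bp
  103–117 → 15 bp
  118–187 → 70 bp
  188–237 → 50 bp
  238–253 then 1–54 → 16 + 54 = 70 bp
Sorted largest to smallest: 70, 70, 50, 48, 15 bp.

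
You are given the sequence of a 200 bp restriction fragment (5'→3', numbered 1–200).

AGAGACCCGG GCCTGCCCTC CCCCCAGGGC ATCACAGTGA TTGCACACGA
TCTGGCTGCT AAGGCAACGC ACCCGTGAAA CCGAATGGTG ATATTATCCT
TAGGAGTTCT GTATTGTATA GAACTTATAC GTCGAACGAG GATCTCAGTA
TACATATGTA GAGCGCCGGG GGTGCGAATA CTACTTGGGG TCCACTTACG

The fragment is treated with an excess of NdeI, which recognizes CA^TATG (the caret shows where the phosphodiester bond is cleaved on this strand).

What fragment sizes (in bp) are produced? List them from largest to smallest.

The NdeI site (CATATG) starts at position 153.
NdeI cuts after base 2 of each site, so after position 154.
Linear molecule, 1 cut → 2 fragments:
  1–154 → 154 bp
  155–200 → 46 bp
Sorted largest to smallest: 154, 46 bp.

154, 46 bp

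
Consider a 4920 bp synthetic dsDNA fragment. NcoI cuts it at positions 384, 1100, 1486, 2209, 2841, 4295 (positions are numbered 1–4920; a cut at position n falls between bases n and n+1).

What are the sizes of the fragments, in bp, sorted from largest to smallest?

Linear molecule, 6 cuts → 7 fragments:
  384 − 0 = 384 bp
  1100 − 384 = 716 bp
  1486 − 1100 = 386 bp
  2209 − 1486 = 723 bp
  2841 − 2209 = 632 bp
  4295 − 2841 = 1454 bp
  4920 − 4295 = 625 bp
Sorted largest to smallest: 1454, 723, 716, 632, 625, 386, 384 bp.

1454, 723, 716, 632, 625, 386, 384 bp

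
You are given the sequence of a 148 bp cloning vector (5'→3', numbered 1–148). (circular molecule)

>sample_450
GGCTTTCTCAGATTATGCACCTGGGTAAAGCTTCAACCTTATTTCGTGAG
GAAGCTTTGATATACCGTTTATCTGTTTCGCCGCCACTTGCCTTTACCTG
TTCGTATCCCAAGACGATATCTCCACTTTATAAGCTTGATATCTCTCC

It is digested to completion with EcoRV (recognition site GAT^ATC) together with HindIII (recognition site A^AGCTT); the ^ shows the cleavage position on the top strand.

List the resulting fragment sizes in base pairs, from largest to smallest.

66, 36, 24, 14, 8 bp

EcoRV sites (GATATC) start at positions 116, 138.
EcoRV cuts after base 3 of each site, so after positions 118, 140.
HindIII sites (AAGCTT) start at positions 28, 52, 132.
HindIII cuts after the first base of each site, so after positions 28, 52, 132.
Combined cut positions: 28, 52, 118, 132, 140.
Circular molecule, 5 cuts → 5 fragments:
  29–52 → 24 bp
  53–118 → 66 bp
  119–132 → 14 bp
  133–140 → 8 bp
  141–148 then 1–28 → 8 + 28 = 36 bp
Sorted largest to smallest: 66, 36, 24, 14, 8 bp.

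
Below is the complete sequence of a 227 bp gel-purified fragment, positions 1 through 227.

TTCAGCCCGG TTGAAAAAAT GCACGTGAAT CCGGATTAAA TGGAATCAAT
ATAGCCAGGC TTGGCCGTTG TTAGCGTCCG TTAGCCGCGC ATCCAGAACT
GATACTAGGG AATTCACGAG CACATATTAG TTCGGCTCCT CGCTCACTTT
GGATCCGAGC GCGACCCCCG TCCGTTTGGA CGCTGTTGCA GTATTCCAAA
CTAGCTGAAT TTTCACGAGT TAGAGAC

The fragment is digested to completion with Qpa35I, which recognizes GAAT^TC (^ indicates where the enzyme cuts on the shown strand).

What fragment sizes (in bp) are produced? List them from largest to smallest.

The Qpa35I site (GAATTC) starts at position 110.
Qpa35I cuts after base 4 of each site, so after position 113.
Linear molecule, 1 cut → 2 fragments:
  1–113 → 113 bp
  114–227 → 114 bp
Sorted largest to smallest: 114, 113 bp.

114, 113 bp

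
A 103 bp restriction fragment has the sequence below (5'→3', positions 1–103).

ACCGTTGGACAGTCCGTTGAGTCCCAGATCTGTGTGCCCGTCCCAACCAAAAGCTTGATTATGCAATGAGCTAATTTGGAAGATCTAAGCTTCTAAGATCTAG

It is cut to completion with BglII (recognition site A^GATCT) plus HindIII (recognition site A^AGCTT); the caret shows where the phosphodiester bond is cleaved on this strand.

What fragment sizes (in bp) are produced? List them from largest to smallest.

BglII sites (AGATCT) start at positions 26, 81, 96.
BglII cuts after the first base of each site, so after positions 26, 81, 96.
HindIII sites (AAGCTT) start at positions 51, 87.
HindIII cuts after the first base of each site, so after positions 51, 87.
Combined cut positions: 26, 51, 81, 87, 96.
Linear molecule, 5 cuts → 6 fragments:
  1–26 → 26 bp
  27–51 → 25 bp
  52–81 → 30 bp
  82–87 → 6 bp
  88–96 → 9 bp
  97–103 → 7 bp
Sorted largest to smallest: 30, 26, 25, 9, 7, 6 bp.

30, 26, 25, 9, 7, 6 bp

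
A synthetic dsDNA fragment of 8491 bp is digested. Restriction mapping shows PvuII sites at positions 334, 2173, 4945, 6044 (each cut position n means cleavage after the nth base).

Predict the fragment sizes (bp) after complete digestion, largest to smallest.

Linear molecule, 4 cuts → 5 fragments:
  334 − 0 = 334 bp
  2173 − 334 = 1839 bp
  4945 − 2173 = 2772 bp
  6044 − 4945 = 1099 bp
  8491 − 6044 = 2447 bp
Sorted largest to smallest: 2772, 2447, 1839, 1099, 334 bp.

2772, 2447, 1839, 1099, 334 bp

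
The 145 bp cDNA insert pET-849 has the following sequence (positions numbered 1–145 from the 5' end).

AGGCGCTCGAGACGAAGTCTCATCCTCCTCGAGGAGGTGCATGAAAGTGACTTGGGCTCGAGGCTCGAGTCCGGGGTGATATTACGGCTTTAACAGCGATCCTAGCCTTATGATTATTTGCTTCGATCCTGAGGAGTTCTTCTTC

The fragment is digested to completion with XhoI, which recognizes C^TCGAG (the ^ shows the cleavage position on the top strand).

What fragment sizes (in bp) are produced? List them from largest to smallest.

81, 29, 22, 7, 6 bp

XhoI sites (CTCGAG) start at positions 6, 28, 57, 64.
XhoI cuts after the first base of each site, so after positions 6, 28, 57, 64.
Linear molecule, 4 cuts → 5 fragments:
  1–6 → 6 bp
  7–28 → 22 bp
  29–57 → 29 bp
  58–64 → 7 bp
  65–145 → 81 bp
Sorted largest to smallest: 81, 29, 22, 7, 6 bp.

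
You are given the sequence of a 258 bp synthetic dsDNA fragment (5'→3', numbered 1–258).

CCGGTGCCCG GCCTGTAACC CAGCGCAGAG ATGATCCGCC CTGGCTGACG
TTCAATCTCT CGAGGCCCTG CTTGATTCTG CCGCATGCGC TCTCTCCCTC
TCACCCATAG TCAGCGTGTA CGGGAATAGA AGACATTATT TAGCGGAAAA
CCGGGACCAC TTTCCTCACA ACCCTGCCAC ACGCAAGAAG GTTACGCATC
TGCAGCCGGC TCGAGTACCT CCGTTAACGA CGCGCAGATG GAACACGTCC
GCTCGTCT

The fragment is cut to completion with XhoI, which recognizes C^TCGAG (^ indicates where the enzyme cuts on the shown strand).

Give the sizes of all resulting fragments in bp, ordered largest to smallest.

151, 59, 48 bp

XhoI sites (CTCGAG) start at positions 59, 210.
XhoI cuts after the first base of each site, so after positions 59, 210.
Linear molecule, 2 cuts → 3 fragments:
  1–59 → 59 bp
  60–210 → 151 bp
  211–258 → 48 bp
Sorted largest to smallest: 151, 59, 48 bp.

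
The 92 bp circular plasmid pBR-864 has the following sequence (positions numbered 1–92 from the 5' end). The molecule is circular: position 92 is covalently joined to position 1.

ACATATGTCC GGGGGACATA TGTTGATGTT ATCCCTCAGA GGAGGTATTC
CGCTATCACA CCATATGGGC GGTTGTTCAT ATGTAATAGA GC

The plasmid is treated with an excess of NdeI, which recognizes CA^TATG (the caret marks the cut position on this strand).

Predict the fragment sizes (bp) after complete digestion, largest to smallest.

NdeI sites (CATATG) start at positions 2, 17, 62, 78.
NdeI cuts after base 2 of each site, so after positions 3, 18, 63, 79.
Circular molecule, 4 cuts → 4 fragments:
  4–18 → 15 bp
  19–63 → 45 bp
  64–79 → 16 bp
  80–92 then 1–3 → 13 + 3 = 16 bp
Sorted largest to smallest: 45, 16, 16, 15 bp.

45, 16, 16, 15 bp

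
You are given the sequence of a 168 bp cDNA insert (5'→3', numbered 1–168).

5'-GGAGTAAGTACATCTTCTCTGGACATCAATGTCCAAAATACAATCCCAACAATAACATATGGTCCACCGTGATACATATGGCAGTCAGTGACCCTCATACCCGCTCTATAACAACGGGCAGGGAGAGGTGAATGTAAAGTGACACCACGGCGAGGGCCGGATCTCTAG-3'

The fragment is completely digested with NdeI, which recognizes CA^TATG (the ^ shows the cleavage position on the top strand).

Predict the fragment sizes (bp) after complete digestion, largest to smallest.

NdeI sites (CATATG) start at positions 56, 75.
NdeI cuts after base 2 of each site, so after positions 57, 76.
Linear molecule, 2 cuts → 3 fragments:
  1–57 → 57 bp
  58–76 → 19 bp
  77–168 → 92 bp
Sorted largest to smallest: 92, 57, 19 bp.

92, 57, 19 bp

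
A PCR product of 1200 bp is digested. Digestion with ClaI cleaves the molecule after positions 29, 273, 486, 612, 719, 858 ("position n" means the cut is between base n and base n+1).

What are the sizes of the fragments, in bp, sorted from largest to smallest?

342, 244, 213, 139, 126, 107, 29 bp

Linear molecule, 6 cuts → 7 fragments:
  29 − 0 = 29 bp
  273 − 29 = 244 bp
  486 − 273 = 213 bp
  612 − 486 = 126 bp
  719 − 612 = 107 bp
  858 − 719 = 139 bp
  1200 − 858 = 342 bp
Sorted largest to smallest: 342, 244, 213, 139, 126, 107, 29 bp.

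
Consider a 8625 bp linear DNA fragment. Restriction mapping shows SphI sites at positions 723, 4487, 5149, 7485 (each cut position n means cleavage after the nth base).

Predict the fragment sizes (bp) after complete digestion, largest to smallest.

3764, 2336, 1140, 723, 662 bp

Linear molecule, 4 cuts → 5 fragments:
  723 − 0 = 723 bp
  4487 − 723 = 3764 bp
  5149 − 4487 = 662 bp
  7485 − 5149 = 2336 bp
  8625 − 7485 = 1140 bp
Sorted largest to smallest: 3764, 2336, 1140, 723, 662 bp.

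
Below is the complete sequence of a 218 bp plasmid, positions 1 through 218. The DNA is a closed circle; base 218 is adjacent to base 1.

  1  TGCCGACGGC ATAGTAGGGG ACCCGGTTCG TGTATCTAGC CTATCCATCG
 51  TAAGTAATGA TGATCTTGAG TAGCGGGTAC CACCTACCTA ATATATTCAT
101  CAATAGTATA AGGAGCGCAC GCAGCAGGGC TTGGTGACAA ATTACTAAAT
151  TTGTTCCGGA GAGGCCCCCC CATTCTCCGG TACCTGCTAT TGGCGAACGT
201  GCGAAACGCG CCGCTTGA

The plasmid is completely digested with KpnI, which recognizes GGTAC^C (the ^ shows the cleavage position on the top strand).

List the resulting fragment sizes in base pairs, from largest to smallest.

115, 103 bp

KpnI sites (GGTACC) start at positions 76, 179.
KpnI cuts after base 5 of each site (before the last base), so after positions 80, 183.
Circular molecule, 2 cuts → 2 fragments:
  81–183 → 103 bp
  184–218 then 1–80 → 35 + 80 = 115 bp
Sorted largest to smallest: 115, 103 bp.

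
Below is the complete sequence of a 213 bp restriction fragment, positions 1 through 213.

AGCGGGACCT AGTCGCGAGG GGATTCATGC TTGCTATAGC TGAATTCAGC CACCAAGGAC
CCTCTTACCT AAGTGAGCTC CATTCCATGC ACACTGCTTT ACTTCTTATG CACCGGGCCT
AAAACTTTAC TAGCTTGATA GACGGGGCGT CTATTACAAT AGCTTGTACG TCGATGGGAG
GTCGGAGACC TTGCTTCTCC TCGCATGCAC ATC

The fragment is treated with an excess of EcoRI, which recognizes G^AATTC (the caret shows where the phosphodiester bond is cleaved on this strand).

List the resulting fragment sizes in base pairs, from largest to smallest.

171, 42 bp

The EcoRI site (GAATTC) starts at position 42.
EcoRI cuts after the first base of each site, so after position 42.
Linear molecule, 1 cut → 2 fragments:
  1–42 → 42 bp
  43–213 → 171 bp
Sorted largest to smallest: 171, 42 bp.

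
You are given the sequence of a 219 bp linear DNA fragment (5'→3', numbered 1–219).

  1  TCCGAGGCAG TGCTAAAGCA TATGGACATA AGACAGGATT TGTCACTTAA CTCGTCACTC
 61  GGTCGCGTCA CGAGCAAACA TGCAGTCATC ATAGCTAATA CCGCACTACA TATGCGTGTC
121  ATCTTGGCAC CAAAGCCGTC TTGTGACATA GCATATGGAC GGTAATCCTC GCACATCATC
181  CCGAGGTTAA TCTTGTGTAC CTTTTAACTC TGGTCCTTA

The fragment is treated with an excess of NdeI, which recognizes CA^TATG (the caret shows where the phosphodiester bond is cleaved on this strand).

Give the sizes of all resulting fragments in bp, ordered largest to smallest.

90, 66, 43, 20 bp

NdeI sites (CATATG) start at positions 19, 109, 152.
NdeI cuts after base 2 of each site, so after positions 20, 110, 153.
Linear molecule, 3 cuts → 4 fragments:
  1–20 → 20 bp
  21–110 → 90 bp
  111–153 → 43 bp
  154–219 → 66 bp
Sorted largest to smallest: 90, 66, 43, 20 bp.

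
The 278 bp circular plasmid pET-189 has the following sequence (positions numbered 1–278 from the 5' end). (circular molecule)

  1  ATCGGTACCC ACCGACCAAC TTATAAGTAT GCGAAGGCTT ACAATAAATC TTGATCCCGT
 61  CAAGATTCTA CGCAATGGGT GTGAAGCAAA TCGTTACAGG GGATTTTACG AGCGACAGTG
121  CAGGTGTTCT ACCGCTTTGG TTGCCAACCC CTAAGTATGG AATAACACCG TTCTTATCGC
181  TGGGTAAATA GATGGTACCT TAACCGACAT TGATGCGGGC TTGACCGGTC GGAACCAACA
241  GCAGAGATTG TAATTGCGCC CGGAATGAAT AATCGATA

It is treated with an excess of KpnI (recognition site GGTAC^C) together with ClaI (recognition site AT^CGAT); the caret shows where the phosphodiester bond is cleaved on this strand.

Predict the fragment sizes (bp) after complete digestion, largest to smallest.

KpnI sites (GGTACC) start at positions 4, 194.
KpnI cuts after base 5 of each site (before the last base), so after positions 8, 198.
The ClaI site (ATCGAT) starts at position 272.
ClaI cuts after base 2 of each site, so after position 273.
Combined cut positions: 8, 198, 273.
Circular molecule, 3 cuts → 3 fragments:
  9–198 → 190 bp
  199–273 → 75 bp
  274–278 then 1–8 → 5 + 8 = 13 bp
Sorted largest to smallest: 190, 75, 13 bp.

190, 75, 13 bp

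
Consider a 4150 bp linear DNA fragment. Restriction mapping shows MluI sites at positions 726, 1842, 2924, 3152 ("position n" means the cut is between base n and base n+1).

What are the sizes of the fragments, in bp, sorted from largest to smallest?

Linear molecule, 4 cuts → 5 fragments:
  726 − 0 = 726 bp
  1842 − 726 = 1116 bp
  2924 − 1842 = 1082 bp
  3152 − 2924 = 228 bp
  4150 − 3152 = 998 bp
Sorted largest to smallest: 1116, 1082, 998, 726, 228 bp.

1116, 1082, 998, 726, 228 bp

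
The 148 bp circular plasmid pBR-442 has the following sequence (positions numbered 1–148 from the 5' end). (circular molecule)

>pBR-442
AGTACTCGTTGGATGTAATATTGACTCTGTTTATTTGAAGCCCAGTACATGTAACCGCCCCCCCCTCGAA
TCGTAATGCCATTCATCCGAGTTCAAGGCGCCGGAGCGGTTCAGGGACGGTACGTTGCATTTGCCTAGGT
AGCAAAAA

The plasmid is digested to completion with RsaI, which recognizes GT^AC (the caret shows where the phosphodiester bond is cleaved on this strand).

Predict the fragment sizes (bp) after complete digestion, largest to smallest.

75, 43, 30 bp

RsaI sites (GTAC) start at positions 2, 45, 120.
RsaI cuts after base 2 of each site, so after positions 3, 46, 121.
Circular molecule, 3 cuts → 3 fragments:
  4–46 → 43 bp
  47–121 → 75 bp
  122–148 then 1–3 → 27 + 3 = 30 bp
Sorted largest to smallest: 75, 43, 30 bp.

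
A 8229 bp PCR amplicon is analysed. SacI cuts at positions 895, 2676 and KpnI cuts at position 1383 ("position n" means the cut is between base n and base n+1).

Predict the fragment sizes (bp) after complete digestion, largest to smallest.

Combined cut positions (sorted): 895, 1383, 2676.
Linear molecule, 3 cuts → 4 fragments:
  895 − 0 = 895 bp
  1383 − 895 = 488 bp
  2676 − 1383 = 1293 bp
  8229 − 2676 = 5553 bp
Sorted largest to smallest: 5553, 1293, 895, 488 bp.

5553, 1293, 895, 488 bp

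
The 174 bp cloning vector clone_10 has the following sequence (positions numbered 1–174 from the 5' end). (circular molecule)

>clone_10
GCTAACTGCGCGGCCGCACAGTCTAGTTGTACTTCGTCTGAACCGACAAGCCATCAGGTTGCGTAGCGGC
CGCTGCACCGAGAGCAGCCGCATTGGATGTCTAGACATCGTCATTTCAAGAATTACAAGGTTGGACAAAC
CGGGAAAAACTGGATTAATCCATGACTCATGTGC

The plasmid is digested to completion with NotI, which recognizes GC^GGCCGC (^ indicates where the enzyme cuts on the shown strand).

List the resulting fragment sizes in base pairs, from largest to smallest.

118, 56 bp

NotI sites (GCGGCCGC) start at positions 10, 66.
NotI cuts after base 2 of each site, so after positions 11, 67.
Circular molecule, 2 cuts → 2 fragments:
  12–67 → 56 bp
  68–174 then 1–11 → 107 + 11 = 118 bp
Sorted largest to smallest: 118, 56 bp.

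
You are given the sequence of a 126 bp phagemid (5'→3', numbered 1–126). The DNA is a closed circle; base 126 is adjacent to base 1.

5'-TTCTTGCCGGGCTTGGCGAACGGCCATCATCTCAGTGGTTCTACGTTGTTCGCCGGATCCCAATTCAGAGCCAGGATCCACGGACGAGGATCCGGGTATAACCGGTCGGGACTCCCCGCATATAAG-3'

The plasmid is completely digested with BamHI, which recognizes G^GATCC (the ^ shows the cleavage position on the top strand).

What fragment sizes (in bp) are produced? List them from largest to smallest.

93, 19, 14 bp

BamHI sites (GGATCC) start at positions 55, 74, 88.
BamHI cuts after the first base of each site, so after positions 55, 74, 88.
Circular molecule, 3 cuts → 3 fragments:
  56–74 → 19 bp
  75–88 → 14 bp
  89–126 then 1–55 → 38 + 55 = 93 bp
Sorted largest to smallest: 93, 19, 14 bp.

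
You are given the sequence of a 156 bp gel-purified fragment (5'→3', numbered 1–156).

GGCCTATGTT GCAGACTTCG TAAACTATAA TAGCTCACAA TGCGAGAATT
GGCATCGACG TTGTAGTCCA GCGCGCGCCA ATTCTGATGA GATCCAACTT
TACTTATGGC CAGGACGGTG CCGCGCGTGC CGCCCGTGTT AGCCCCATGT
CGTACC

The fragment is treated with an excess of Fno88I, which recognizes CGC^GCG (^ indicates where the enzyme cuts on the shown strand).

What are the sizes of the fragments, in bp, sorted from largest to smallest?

Fno88I sites (CGCGCG) start at positions 72, 122.
Fno88I cuts after base 3 of each site, so after positions 74, 124.
Linear molecule, 2 cuts → 3 fragments:
  1–74 → 74 bp
  75–124 → 50 bp
  125–156 → 32 bp
Sorted largest to smallest: 74, 50, 32 bp.

74, 50, 32 bp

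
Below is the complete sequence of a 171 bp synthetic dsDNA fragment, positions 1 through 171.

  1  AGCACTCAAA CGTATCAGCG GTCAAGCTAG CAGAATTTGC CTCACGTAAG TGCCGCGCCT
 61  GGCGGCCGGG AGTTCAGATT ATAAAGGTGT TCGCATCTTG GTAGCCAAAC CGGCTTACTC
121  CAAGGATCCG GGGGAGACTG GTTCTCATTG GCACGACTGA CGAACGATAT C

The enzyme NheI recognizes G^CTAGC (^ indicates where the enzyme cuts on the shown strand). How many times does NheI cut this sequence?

1

GCTAGC occurs starting at position 26.
NheI cuts at 1 site.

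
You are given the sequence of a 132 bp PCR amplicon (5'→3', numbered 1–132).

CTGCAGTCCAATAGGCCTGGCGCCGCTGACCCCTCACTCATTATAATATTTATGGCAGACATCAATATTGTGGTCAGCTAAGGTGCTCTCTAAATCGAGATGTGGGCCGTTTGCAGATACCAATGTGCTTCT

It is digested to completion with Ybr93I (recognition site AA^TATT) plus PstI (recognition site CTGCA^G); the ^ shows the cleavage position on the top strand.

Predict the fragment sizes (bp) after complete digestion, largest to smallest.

Ybr93I sites (AATATT) start at positions 45, 64.
Ybr93I cuts after base 2 of each site, so after positions 46, 65.
The PstI site (CTGCAG) starts at position 1.
PstI cuts after base 5 of each site (before the last base), so after position 5.
Combined cut positions: 5, 46, 65.
Linear molecule, 3 cuts → 4 fragments:
  1–5 → 5 bp
  6–46 → 41 bp
  47–65 → 19 bp
  66–132 → 67 bp
Sorted largest to smallest: 67, 41, 19, 5 bp.

67, 41, 19, 5 bp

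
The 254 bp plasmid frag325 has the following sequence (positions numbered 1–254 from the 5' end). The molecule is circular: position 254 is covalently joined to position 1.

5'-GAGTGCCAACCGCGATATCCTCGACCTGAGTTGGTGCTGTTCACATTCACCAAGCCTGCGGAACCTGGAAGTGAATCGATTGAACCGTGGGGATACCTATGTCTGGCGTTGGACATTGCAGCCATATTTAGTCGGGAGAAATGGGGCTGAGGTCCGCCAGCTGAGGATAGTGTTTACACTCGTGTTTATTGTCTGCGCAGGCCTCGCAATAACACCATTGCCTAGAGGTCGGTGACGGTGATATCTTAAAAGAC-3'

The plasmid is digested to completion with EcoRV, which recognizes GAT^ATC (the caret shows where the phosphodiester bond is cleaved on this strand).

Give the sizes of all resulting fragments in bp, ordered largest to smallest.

226, 28 bp

EcoRV sites (GATATC) start at positions 14, 240.
EcoRV cuts after base 3 of each site, so after positions 16, 242.
Circular molecule, 2 cuts → 2 fragments:
  17–242 → 226 bp
  243–254 then 1–16 → 12 + 16 = 28 bp
Sorted largest to smallest: 226, 28 bp.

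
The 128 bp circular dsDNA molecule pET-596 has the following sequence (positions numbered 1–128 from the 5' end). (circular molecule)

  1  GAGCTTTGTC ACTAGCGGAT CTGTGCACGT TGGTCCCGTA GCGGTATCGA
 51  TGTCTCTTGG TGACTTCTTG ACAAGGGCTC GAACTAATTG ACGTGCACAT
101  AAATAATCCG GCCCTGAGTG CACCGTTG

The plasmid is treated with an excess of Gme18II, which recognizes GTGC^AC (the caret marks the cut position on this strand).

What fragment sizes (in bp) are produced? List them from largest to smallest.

70, 33, 25 bp

Gme18II sites (GTGCAC) start at positions 23, 93, 118.
Gme18II cuts after base 4 of each site, so after positions 26, 96, 121.
Circular molecule, 3 cuts → 3 fragments:
  27–96 → 70 bp
  97–121 → 25 bp
  122–128 then 1–26 → 7 + 26 = 33 bp
Sorted largest to smallest: 70, 33, 25 bp.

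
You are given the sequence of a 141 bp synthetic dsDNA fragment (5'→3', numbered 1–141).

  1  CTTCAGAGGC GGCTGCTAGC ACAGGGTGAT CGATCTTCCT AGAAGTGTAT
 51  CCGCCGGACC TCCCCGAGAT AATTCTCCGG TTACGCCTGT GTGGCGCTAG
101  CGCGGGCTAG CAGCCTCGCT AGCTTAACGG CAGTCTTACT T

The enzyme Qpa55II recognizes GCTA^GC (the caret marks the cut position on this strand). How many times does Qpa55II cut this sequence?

4

GCTAGC occurs starting at positions 15, 96, 106, 118.
Qpa55II cuts at 4 sites.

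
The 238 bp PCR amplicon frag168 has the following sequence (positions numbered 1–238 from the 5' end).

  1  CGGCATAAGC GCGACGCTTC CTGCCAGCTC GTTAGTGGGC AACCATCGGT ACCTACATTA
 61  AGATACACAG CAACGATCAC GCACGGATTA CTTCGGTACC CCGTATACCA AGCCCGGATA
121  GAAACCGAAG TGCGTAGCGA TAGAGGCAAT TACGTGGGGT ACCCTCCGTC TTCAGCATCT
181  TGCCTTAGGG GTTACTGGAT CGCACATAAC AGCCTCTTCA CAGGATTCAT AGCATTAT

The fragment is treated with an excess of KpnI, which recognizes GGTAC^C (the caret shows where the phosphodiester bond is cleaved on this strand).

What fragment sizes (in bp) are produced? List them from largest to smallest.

KpnI sites (GGTACC) start at positions 48, 95, 158.
KpnI cuts after base 5 of each site (before the last base), so after positions 52, 99, 162.
Linear molecule, 3 cuts → 4 fragments:
  1–52 → 52 bp
  53–99 → 47 bp
  100–162 → 63 bp
  163–238 → 76 bp
Sorted largest to smallest: 76, 63, 52, 47 bp.

76, 63, 52, 47 bp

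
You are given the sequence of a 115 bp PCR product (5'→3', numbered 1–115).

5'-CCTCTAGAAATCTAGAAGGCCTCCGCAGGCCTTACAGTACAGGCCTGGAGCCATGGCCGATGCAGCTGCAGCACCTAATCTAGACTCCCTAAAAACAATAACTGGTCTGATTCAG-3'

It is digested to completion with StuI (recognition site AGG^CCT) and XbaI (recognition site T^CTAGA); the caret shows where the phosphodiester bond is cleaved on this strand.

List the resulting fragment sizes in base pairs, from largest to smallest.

36, 36, 14, 10, 8, 8, 3 bp

StuI sites (AGGCCT) start at positions 17, 27, 41.
StuI cuts after base 3 of each site, so after positions 19, 29, 43.
XbaI sites (TCTAGA) start at positions 3, 11, 79.
XbaI cuts after the first base of each site, so after positions 3, 11, 79.
Combined cut positions: 3, 11, 19, 29, 43, 79.
Linear molecule, 6 cuts → 7 fragments:
  1–3 → 3 bp
  4–11 → 8 bp
  12–19 → 8 bp
  20–29 → 10 bp
  30–43 → 14 bp
  44–79 → 36 bp
  80–115 → 36 bp
Sorted largest to smallest: 36, 36, 14, 10, 8, 8, 3 bp.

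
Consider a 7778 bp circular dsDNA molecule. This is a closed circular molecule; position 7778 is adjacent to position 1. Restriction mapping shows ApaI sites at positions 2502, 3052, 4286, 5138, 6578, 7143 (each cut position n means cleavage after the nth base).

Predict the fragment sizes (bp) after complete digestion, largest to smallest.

3137, 1440, 1234, 852, 565, 550 bp

Circular molecule, 6 cuts → 6 fragments:
  3052 − 2502 = 550 bp
  4286 − 3052 = 1234 bp
  5138 − 4286 = 852 bp
  6578 − 5138 = 1440 bp
  7143 − 6578 = 565 bp
  wrap: 7778 − 7143 + 2502 = 3137 bp
Sorted largest to smallest: 3137, 1440, 1234, 852, 565, 550 bp.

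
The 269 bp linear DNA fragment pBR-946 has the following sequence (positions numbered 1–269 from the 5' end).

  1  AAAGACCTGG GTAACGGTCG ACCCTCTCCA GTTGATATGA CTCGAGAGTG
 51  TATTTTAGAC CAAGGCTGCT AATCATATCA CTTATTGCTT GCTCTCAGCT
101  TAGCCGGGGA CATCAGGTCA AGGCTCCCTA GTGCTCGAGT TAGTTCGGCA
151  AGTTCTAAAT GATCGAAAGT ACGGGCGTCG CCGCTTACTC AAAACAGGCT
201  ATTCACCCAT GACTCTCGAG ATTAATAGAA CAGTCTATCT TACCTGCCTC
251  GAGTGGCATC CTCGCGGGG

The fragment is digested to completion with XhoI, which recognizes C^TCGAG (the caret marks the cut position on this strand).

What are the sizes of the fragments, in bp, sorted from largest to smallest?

XhoI sites (CTCGAG) start at positions 41, 134, 215, 248.
XhoI cuts after the first base of each site, so after positions 41, 134, 215, 248.
Linear molecule, 4 cuts → 5 fragments:
  1–41 → 41 bp
  42–134 → 93 bp
  135–215 → 81 bp
  216–248 → 33 bp
  249–269 → 21 bp
Sorted largest to smallest: 93, 81, 41, 33, 21 bp.

93, 81, 41, 33, 21 bp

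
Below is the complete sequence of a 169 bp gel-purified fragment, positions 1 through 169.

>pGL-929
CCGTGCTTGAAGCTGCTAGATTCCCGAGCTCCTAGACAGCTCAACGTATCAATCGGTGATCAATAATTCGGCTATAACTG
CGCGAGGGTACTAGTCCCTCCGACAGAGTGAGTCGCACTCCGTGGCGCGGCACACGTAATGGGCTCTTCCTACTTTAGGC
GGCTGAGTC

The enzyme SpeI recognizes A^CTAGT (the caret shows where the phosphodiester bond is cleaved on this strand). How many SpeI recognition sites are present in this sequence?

1

ACTAGT occurs starting at position 90.
SpeI cuts at 1 site.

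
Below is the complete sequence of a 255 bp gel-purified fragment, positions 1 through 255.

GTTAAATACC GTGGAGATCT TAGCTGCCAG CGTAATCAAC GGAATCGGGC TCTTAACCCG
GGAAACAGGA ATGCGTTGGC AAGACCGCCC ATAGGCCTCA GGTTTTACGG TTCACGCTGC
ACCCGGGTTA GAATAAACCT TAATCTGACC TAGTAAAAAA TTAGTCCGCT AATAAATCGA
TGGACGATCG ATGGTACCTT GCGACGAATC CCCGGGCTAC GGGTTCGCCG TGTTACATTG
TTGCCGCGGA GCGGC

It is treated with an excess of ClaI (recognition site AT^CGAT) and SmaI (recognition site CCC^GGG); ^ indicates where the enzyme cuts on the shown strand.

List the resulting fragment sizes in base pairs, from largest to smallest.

ClaI sites (ATCGAT) start at positions 176, 187.
ClaI cuts after base 2 of each site, so after positions 177, 188.
SmaI sites (CCCGGG) start at positions 57, 122, 211.
SmaI cuts after base 3 of each site, so after positions 59, 124, 213.
Combined cut positions: 59, 124, 177, 188, 213.
Linear molecule, 5 cuts → 6 fragments:
  1–59 → 59 bp
  60–124 → 65 bp
  125–177 → 53 bp
  178–188 → 11 bp
  189–213 → 25 bp
  214–255 → 42 bp
Sorted largest to smallest: 65, 59, 53, 42, 25, 11 bp.

65, 59, 53, 42, 25, 11 bp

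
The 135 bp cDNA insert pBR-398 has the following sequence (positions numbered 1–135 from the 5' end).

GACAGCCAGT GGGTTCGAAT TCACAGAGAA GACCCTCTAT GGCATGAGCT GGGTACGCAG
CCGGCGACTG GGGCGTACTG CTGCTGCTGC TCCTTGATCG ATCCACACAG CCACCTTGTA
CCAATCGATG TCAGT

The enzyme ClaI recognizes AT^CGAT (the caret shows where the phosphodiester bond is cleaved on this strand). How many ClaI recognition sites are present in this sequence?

2

ATCGAT occurs starting at positions 97, 124.
ClaI cuts at 2 sites.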